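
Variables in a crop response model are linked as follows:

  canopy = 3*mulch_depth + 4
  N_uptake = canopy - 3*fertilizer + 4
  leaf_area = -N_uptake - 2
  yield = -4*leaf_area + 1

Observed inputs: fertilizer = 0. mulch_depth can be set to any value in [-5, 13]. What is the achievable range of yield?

Substituting into the N_uptake equation gives N_uptake = 3*mulch_depth + 8.
So leaf_area = -3*mulch_depth - 10.
This gives yield = 12*mulch_depth + 41.
Linear in mulch_depth, so extremes are at the endpoints: mulch_depth = -5 gives yield = -19; mulch_depth = 13 gives yield = 197.

-19 to 197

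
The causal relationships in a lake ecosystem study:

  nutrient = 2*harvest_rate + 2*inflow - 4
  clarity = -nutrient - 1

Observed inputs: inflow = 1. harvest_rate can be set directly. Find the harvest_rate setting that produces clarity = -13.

Substituting into the nutrient equation gives nutrient = 2*harvest_rate - 2.
Substituting into the clarity equation gives clarity = -2*harvest_rate + 1.
Solve -2*harvest_rate + 1 = -13: harvest_rate = (-13 - 1) / -2 = 7.

harvest_rate = 7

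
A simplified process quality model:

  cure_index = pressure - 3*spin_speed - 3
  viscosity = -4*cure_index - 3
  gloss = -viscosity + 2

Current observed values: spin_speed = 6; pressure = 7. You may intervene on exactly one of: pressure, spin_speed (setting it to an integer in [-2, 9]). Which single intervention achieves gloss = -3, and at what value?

Intervening on pressure: gloss = 4*pressure - 79. Reaching -3 requires pressure = 19, outside [-2, 9].
Intervening on spin_speed: with other inputs at their observed values, gloss = -12*spin_speed + 21. Solving for -3 gives spin_speed = 2, within [-2, 9].

set spin_speed = 2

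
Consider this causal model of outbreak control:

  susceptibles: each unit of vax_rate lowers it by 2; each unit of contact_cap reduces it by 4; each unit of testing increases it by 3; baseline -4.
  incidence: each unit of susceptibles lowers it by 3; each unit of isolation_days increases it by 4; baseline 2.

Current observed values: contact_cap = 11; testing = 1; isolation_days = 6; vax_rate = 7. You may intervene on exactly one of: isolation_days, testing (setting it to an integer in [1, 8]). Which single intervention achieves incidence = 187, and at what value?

set isolation_days = 2

Intervening on isolation_days: with other inputs at their observed values, incidence = 4*isolation_days + 179. Solving for 187 gives isolation_days = 2, within [1, 8].
Intervening on testing: incidence = -9*testing + 212. Reaching 187 requires testing = 25/9, not an integer.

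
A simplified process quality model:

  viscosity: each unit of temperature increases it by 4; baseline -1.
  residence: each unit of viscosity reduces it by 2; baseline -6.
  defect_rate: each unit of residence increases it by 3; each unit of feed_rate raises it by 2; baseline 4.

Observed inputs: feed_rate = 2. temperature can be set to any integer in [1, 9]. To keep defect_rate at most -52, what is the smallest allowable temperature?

temperature = 2

Substituting into the residence equation gives residence = -8*temperature - 4.
Substituting into the defect_rate equation gives defect_rate = -24*temperature - 4.
Require -24*temperature - 4 ≤ -52, so temperature ≥ 2.
The smallest integer in [1, 9] satisfying this is 2.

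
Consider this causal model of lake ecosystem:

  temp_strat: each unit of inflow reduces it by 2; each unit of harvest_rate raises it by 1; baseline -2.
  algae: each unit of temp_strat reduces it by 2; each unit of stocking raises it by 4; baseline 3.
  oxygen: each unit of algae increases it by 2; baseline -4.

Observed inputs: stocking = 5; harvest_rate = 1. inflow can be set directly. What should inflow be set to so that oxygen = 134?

inflow = 11

Substituting into the temp_strat equation gives temp_strat = -2*inflow - 1.
Substituting into the algae equation gives algae = 4*inflow + 25.
This gives oxygen = 8*inflow + 46.
Solve 8*inflow + 46 = 134: inflow = (134 - 46) / 8 = 11.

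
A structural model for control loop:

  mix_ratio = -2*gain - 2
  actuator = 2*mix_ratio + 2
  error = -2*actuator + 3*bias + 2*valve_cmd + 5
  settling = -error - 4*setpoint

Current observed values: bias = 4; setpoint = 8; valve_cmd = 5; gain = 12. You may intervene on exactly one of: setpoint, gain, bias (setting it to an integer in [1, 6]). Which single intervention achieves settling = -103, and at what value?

set gain = 5

Intervening on setpoint: settling = -4*setpoint - 127. Reaching -103 requires setpoint = -6, outside [1, 6].
Intervening on gain: with other inputs at their observed values, settling = -8*gain - 63. Solving for -103 gives gain = 5, within [1, 6].
Intervening on bias: settling = -3*bias - 147. Reaching -103 requires bias = -44/3, not an integer.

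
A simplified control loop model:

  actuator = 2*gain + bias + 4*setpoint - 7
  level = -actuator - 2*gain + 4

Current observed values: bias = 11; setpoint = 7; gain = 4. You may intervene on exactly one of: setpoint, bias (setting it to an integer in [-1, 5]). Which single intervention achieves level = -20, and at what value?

set setpoint = 1

Intervening on setpoint: with other inputs at their observed values, level = -4*setpoint - 16. Solving for -20 gives setpoint = 1, within [-1, 5].
Intervening on bias: level = -bias - 33. Reaching -20 requires bias = -13, outside [-1, 5].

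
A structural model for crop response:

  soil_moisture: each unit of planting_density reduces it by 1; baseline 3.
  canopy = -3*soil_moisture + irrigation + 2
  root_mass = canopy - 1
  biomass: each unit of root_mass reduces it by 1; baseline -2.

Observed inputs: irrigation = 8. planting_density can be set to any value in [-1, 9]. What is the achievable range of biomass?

Substituting into the canopy equation gives canopy = 3*planting_density + 1.
Substituting into the root_mass equation gives root_mass = 3*planting_density.
Substituting into the biomass equation gives biomass = -3*planting_density - 2.
Linear in planting_density, so extremes are at the endpoints: planting_density = -1 gives biomass = 1; planting_density = 9 gives biomass = -29.

-29 to 1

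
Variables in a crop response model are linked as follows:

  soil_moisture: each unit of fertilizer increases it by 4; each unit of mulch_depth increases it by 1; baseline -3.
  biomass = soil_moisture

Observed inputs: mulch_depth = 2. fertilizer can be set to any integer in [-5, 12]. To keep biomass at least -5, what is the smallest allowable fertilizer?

Substituting into the soil_moisture equation gives soil_moisture = 4*fertilizer - 1.
Substituting into the biomass equation gives biomass = 4*fertilizer - 1.
Require 4*fertilizer - 1 ≥ -5, so fertilizer ≥ -1.
The smallest integer in [-5, 12] satisfying this is -1.

fertilizer = -1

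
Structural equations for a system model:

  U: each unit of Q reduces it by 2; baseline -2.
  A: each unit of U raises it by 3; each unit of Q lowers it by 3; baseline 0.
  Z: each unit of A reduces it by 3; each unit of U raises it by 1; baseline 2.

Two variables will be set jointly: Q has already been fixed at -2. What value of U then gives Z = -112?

U = 12

With Q held at -2:
Intervening on U fixes its value directly, overriding its dependence on Q.
Substituting into the A equation gives A = 3*U + 6.
This gives Z = -8*U - 16.
Solve -8*U - 16 = -112: U = (-112 + 16) / -8 = 12.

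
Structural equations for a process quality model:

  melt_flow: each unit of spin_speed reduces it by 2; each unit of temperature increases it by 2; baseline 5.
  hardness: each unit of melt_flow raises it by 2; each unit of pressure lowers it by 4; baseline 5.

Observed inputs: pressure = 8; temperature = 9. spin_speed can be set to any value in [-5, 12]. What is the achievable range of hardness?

-29 to 39

Substituting into the melt_flow equation gives melt_flow = -2*spin_speed + 23.
This gives hardness = -4*spin_speed + 19.
Linear in spin_speed, so extremes are at the endpoints: spin_speed = -5 gives hardness = 39; spin_speed = 12 gives hardness = -29.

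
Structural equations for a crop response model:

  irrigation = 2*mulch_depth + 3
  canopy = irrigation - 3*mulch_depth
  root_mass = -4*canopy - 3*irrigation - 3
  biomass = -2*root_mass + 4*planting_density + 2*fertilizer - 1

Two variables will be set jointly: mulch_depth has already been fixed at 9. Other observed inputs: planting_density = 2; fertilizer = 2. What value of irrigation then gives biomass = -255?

irrigation = -4

With mulch_depth held at 9:
Intervening on irrigation fixes its value directly, overriding its dependence on mulch_depth.
Substituting into the canopy equation gives canopy = irrigation - 27.
Substituting into the root_mass equation gives root_mass = -7*irrigation + 105.
Substituting into the biomass equation gives biomass = 14*irrigation - 199.
Solve 14*irrigation - 199 = -255: irrigation = (-255 + 199) / 14 = -4.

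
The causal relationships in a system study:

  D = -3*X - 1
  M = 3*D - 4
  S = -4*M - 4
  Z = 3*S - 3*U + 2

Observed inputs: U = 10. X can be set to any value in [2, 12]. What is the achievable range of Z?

Substituting into the M equation gives M = -9*X - 7.
Substituting into the S equation gives S = 36*X + 24.
Substituting into the Z equation gives Z = 108*X + 44.
Linear in X, so extremes are at the endpoints: X = 2 gives Z = 260; X = 12 gives Z = 1340.

260 to 1340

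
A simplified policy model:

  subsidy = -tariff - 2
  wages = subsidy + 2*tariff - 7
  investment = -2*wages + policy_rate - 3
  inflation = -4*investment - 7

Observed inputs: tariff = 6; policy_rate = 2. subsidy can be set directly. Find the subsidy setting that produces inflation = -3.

Intervening on subsidy fixes its value directly, overriding its dependence on tariff.
Substituting into the wages equation gives wages = subsidy + 5.
So investment = -2*subsidy - 11.
Substituting into the inflation equation gives inflation = 8*subsidy + 37.
Solve 8*subsidy + 37 = -3: subsidy = (-3 - 37) / 8 = -5.

subsidy = -5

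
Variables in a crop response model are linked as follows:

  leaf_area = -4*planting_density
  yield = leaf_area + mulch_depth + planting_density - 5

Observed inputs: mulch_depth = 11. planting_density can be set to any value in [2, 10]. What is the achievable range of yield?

Substituting into the yield equation gives yield = -3*planting_density + 6.
Linear in planting_density, so extremes are at the endpoints: planting_density = 2 gives yield = 0; planting_density = 10 gives yield = -24.

-24 to 0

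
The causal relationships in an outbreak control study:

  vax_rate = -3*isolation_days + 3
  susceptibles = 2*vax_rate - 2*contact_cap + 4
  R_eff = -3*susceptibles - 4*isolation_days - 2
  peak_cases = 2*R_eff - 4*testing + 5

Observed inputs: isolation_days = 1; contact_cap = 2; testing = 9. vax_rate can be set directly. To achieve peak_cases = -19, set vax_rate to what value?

vax_rate = -2

Intervening on vax_rate fixes its value directly, overriding its dependence on isolation_days.
Substituting into the susceptibles equation gives susceptibles = 2*vax_rate.
Substituting into the R_eff equation gives R_eff = -6*vax_rate - 6.
Substituting into the peak_cases equation gives peak_cases = -12*vax_rate - 43.
Solve -12*vax_rate - 43 = -19: vax_rate = (-19 + 43) / -12 = -2.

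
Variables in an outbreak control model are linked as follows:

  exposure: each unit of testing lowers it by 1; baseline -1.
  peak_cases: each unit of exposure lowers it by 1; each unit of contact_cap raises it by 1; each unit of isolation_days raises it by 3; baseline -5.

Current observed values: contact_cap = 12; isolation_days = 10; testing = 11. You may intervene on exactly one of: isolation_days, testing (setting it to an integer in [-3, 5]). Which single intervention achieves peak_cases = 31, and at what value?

set isolation_days = 4

Intervening on isolation_days: with other inputs at their observed values, peak_cases = 3*isolation_days + 19. Solving for 31 gives isolation_days = 4, within [-3, 5].
Intervening on testing: peak_cases = testing + 38. Reaching 31 requires testing = -7, outside [-3, 5].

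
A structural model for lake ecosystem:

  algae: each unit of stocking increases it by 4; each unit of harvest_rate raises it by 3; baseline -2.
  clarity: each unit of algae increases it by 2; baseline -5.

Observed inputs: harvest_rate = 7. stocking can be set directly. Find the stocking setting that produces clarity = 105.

Substituting into the algae equation gives algae = 4*stocking + 19.
This gives clarity = 8*stocking + 33.
Solve 8*stocking + 33 = 105: stocking = (105 - 33) / 8 = 9.

stocking = 9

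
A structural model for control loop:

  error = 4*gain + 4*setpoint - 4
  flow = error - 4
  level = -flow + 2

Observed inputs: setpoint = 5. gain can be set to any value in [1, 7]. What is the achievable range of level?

Substituting into the error equation gives error = 4*gain + 16.
Substituting into the flow equation gives flow = 4*gain + 12.
Substituting into the level equation gives level = -4*gain - 10.
Linear in gain, so extremes are at the endpoints: gain = 1 gives level = -14; gain = 7 gives level = -38.

-38 to -14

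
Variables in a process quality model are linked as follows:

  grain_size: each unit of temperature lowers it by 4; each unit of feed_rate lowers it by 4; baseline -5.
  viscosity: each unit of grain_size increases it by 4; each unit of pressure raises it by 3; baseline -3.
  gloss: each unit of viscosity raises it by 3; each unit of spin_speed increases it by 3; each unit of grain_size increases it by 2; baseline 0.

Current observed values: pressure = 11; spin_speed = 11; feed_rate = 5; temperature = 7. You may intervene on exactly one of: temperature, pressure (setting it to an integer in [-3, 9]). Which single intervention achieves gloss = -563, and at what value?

set temperature = 6

Intervening on temperature: with other inputs at their observed values, gloss = -56*temperature - 227. Solving for -563 gives temperature = 6, within [-3, 9].
Intervening on pressure: gloss = 9*pressure - 718. Reaching -563 requires pressure = 155/9, not an integer.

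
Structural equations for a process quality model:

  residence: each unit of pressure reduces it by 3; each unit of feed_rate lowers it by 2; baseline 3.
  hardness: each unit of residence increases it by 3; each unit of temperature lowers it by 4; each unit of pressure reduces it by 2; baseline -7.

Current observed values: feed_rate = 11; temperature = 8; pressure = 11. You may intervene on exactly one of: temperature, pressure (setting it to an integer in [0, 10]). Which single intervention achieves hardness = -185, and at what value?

set temperature = 0

Intervening on temperature: with other inputs at their observed values, hardness = -4*temperature - 185. Solving for -185 gives temperature = 0, within [0, 10].
Intervening on pressure: hardness = -11*pressure - 96. Reaching -185 requires pressure = 89/11, not an integer.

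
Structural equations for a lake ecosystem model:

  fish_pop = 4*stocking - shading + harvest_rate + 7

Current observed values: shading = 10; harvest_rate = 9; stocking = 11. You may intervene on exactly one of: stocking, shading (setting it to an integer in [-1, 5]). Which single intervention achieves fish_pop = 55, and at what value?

Intervening on stocking: fish_pop = 4*stocking + 6. Reaching 55 requires stocking = 49/4, not an integer.
Intervening on shading: with other inputs at their observed values, fish_pop = -shading + 60. Solving for 55 gives shading = 5, within [-1, 5].

set shading = 5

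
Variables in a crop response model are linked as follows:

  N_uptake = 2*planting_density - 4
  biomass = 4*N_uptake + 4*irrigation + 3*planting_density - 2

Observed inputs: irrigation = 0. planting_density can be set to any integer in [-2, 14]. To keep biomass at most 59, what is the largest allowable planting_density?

planting_density = 7

Substituting into the biomass equation gives biomass = 11*planting_density - 18.
Require 11*planting_density - 18 ≤ 59, so planting_density ≤ 7.
The largest integer in [-2, 14] satisfying this is 7.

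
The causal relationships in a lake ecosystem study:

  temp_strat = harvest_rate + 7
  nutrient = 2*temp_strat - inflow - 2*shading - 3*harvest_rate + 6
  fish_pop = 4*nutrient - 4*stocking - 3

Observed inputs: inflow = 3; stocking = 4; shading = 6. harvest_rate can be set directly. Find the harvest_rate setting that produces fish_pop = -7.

Substituting into the nutrient equation gives nutrient = -harvest_rate + 5.
fish_pop becomes -4*harvest_rate + 1.
Solve -4*harvest_rate + 1 = -7: harvest_rate = (-7 - 1) / -4 = 2.

harvest_rate = 2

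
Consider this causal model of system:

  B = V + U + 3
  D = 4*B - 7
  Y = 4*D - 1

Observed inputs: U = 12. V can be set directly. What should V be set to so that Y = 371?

V = 10

Substituting into the B equation gives B = V + 15.
Substituting into the D equation gives D = 4*V + 53.
Substituting into the Y equation gives Y = 16*V + 211.
Solve 16*V + 211 = 371: V = (371 - 211) / 16 = 10.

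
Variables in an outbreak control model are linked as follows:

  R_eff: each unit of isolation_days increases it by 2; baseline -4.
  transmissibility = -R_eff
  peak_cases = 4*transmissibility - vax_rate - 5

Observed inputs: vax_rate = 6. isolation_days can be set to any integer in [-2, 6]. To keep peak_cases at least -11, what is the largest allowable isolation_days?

Substituting into the transmissibility equation gives transmissibility = -2*isolation_days + 4.
This gives peak_cases = -8*isolation_days + 5.
Require -8*isolation_days + 5 ≥ -11, so isolation_days ≤ 2.
The largest integer in [-2, 6] satisfying this is 2.

isolation_days = 2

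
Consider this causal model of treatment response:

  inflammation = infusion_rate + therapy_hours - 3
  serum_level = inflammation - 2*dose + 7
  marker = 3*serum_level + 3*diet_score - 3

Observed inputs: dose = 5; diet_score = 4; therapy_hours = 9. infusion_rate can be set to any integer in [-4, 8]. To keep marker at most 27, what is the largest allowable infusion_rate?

infusion_rate = 3

Substituting into the inflammation equation gives inflammation = infusion_rate + 6.
Substituting into the serum_level equation gives serum_level = infusion_rate + 3.
Substituting into the marker equation gives marker = 3*infusion_rate + 18.
Require 3*infusion_rate + 18 ≤ 27, so infusion_rate ≤ 3.
The largest integer in [-4, 8] satisfying this is 3.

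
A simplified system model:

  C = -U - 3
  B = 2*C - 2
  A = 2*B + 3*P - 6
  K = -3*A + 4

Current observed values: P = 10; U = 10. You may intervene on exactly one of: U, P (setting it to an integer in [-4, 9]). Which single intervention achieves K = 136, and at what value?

set P = 6

Intervening on U: K = 12*U - 20. Reaching 136 requires U = 13, outside [-4, 9].
Intervening on P: with other inputs at their observed values, K = -9*P + 190. Solving for 136 gives P = 6, within [-4, 9].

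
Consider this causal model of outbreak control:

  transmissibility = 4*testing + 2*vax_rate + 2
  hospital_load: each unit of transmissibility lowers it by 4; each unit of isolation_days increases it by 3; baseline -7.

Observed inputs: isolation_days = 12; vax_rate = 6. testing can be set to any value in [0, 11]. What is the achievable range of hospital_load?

-203 to -27

Substituting into the transmissibility equation gives transmissibility = 4*testing + 14.
This gives hospital_load = -16*testing - 27.
Linear in testing, so extremes are at the endpoints: testing = 0 gives hospital_load = -27; testing = 11 gives hospital_load = -203.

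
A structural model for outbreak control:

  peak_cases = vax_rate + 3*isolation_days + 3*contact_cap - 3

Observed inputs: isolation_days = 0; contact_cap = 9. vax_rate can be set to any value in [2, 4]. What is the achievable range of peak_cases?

Substituting into the peak_cases equation gives peak_cases = vax_rate + 24.
Linear in vax_rate, so extremes are at the endpoints: vax_rate = 2 gives peak_cases = 26; vax_rate = 4 gives peak_cases = 28.

26 to 28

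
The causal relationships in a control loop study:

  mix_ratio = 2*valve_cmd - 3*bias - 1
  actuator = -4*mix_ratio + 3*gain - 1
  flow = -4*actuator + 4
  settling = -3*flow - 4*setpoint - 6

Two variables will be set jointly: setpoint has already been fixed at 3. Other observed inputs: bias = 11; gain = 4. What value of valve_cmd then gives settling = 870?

With setpoint held at 3:
Substituting into the mix_ratio equation gives mix_ratio = 2*valve_cmd - 34.
So actuator = -8*valve_cmd + 147.
This gives flow = 32*valve_cmd - 584.
Substituting into the settling equation gives settling = -96*valve_cmd + 1734.
Solve -96*valve_cmd + 1734 = 870: valve_cmd = (870 - 1734) / -96 = 9.

valve_cmd = 9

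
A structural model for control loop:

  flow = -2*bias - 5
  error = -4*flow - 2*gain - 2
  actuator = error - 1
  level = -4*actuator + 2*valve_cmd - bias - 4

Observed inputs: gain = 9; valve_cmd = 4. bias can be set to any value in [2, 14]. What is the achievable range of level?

Substituting into the error equation gives error = 8*bias.
So actuator = 8*bias - 1.
Substituting into the level equation gives level = -33*bias + 8.
Linear in bias, so extremes are at the endpoints: bias = 2 gives level = -58; bias = 14 gives level = -454.

-454 to -58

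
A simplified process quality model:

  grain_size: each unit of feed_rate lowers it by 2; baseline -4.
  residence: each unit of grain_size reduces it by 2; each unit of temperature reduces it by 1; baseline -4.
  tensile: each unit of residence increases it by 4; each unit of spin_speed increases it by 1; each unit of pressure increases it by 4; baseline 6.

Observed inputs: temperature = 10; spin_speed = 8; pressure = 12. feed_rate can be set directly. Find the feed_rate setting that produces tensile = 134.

Substituting into the residence equation gives residence = 4*feed_rate - 6.
Substituting into the tensile equation gives tensile = 16*feed_rate + 38.
Solve 16*feed_rate + 38 = 134: feed_rate = (134 - 38) / 16 = 6.

feed_rate = 6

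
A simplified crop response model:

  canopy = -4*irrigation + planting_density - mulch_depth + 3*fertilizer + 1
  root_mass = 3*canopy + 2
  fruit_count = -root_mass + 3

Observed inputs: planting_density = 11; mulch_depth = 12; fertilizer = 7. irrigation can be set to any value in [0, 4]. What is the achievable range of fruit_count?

Substituting into the canopy equation gives canopy = -4*irrigation + 21.
Substituting into the root_mass equation gives root_mass = -12*irrigation + 65.
Substituting into the fruit_count equation gives fruit_count = 12*irrigation - 62.
Linear in irrigation, so extremes are at the endpoints: irrigation = 0 gives fruit_count = -62; irrigation = 4 gives fruit_count = -14.

-62 to -14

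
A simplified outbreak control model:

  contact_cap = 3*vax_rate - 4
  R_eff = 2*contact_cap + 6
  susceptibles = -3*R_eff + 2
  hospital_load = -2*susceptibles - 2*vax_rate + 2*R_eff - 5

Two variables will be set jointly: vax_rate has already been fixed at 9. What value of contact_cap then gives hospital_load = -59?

contact_cap = -5

With vax_rate held at 9:
Intervening on contact_cap fixes its value directly, overriding its dependence on vax_rate.
Substituting into the susceptibles equation gives susceptibles = -6*contact_cap - 16.
Substituting into the hospital_load equation gives hospital_load = 16*contact_cap + 21.
Solve 16*contact_cap + 21 = -59: contact_cap = (-59 - 21) / 16 = -5.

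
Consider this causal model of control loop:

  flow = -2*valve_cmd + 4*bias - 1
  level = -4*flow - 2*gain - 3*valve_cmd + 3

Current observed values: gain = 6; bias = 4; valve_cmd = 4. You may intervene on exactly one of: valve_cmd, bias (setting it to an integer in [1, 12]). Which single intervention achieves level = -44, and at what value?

Intervening on valve_cmd: with other inputs at their observed values, level = 5*valve_cmd - 69. Solving for -44 gives valve_cmd = 5, within [1, 12].
Intervening on bias: level = -16*bias + 15. Reaching -44 requires bias = 59/16, not an integer.

set valve_cmd = 5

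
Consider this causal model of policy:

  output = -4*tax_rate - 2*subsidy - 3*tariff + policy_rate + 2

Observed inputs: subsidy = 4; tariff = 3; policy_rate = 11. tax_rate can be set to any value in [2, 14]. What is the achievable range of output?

-60 to -12

Substituting into the output equation gives output = -4*tax_rate - 4.
Linear in tax_rate, so extremes are at the endpoints: tax_rate = 2 gives output = -12; tax_rate = 14 gives output = -60.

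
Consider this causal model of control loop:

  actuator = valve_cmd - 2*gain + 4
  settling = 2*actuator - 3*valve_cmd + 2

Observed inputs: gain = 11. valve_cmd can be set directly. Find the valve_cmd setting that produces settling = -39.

Substituting into the actuator equation gives actuator = valve_cmd - 18.
settling becomes -valve_cmd - 34.
Solve -valve_cmd - 34 = -39: valve_cmd = (-39 + 34) / -1 = 5.

valve_cmd = 5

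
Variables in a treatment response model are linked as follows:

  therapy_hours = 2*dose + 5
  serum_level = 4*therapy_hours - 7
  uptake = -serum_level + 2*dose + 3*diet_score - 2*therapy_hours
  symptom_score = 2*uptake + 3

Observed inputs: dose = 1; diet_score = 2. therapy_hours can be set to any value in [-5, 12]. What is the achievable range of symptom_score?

Intervening on therapy_hours fixes its value directly, overriding its dependence on dose.
Substituting into the uptake equation gives uptake = -6*therapy_hours + 15.
symptom_score becomes -12*therapy_hours + 33.
Linear in therapy_hours, so extremes are at the endpoints: therapy_hours = -5 gives symptom_score = 93; therapy_hours = 12 gives symptom_score = -111.

-111 to 93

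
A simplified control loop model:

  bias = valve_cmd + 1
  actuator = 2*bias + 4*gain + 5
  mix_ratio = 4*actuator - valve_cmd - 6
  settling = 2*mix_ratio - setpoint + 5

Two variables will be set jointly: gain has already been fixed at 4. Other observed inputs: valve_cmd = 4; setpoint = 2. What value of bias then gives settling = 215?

With gain held at 4:
Intervening on bias fixes its value directly, overriding its dependence on valve_cmd.
Substituting into the actuator equation gives actuator = 2*bias + 21.
Substituting into the mix_ratio equation gives mix_ratio = 8*bias + 74.
This gives settling = 16*bias + 151.
Solve 16*bias + 151 = 215: bias = (215 - 151) / 16 = 4.

bias = 4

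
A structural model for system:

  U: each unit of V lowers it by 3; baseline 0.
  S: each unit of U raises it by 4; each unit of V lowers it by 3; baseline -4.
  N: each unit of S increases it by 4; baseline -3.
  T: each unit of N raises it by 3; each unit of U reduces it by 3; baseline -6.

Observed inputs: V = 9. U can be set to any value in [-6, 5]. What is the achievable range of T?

-657 to -162

Intervening on U fixes its value directly, overriding its dependence on V.
Substituting into the S equation gives S = 4*U - 31.
N becomes 16*U - 127.
T becomes 45*U - 387.
Linear in U, so extremes are at the endpoints: U = -6 gives T = -657; U = 5 gives T = -162.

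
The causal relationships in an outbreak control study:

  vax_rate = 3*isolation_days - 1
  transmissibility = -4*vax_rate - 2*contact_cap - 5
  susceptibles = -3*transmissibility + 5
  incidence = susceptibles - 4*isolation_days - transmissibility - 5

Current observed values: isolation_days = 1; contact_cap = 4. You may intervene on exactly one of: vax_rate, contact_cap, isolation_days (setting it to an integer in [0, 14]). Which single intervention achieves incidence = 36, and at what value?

Intervening on vax_rate: incidence = 16*vax_rate + 48. Reaching 36 requires vax_rate = -3/4, not an integer.
Intervening on contact_cap: incidence = 8*contact_cap + 48. Reaching 36 requires contact_cap = -3/2, not an integer.
Intervening on isolation_days: with other inputs at their observed values, incidence = 44*isolation_days + 36. Solving for 36 gives isolation_days = 0, within [0, 14].

set isolation_days = 0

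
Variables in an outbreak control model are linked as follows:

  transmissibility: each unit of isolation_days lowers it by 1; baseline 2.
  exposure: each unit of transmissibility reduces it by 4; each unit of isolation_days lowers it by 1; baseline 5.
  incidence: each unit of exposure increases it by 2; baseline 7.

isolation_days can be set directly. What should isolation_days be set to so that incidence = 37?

Substituting into the exposure equation gives exposure = 3*isolation_days - 3.
incidence becomes 6*isolation_days + 1.
Solve 6*isolation_days + 1 = 37: isolation_days = (37 - 1) / 6 = 6.

isolation_days = 6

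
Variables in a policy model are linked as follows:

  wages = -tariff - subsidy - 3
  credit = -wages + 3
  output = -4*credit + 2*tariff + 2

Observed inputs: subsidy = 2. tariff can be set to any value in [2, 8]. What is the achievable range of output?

-46 to -34

Substituting into the wages equation gives wages = -tariff - 5.
Substituting into the credit equation gives credit = tariff + 8.
This gives output = -2*tariff - 30.
Linear in tariff, so extremes are at the endpoints: tariff = 2 gives output = -34; tariff = 8 gives output = -46.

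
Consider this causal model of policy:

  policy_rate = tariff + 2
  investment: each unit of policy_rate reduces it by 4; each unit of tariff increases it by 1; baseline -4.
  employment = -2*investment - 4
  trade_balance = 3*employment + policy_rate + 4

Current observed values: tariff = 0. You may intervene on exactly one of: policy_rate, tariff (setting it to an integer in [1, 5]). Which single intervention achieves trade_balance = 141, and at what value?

set policy_rate = 5

Intervening on policy_rate: with other inputs at their observed values, trade_balance = 25*policy_rate + 16. Solving for 141 gives policy_rate = 5, within [1, 5].
Intervening on tariff: trade_balance = 19*tariff + 66. Reaching 141 requires tariff = 75/19, not an integer.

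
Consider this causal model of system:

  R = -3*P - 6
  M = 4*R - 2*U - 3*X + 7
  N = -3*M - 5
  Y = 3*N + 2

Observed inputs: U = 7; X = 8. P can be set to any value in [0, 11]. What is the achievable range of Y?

Substituting into the M equation gives M = -12*P - 55.
N becomes 36*P + 160.
This gives Y = 108*P + 482.
Linear in P, so extremes are at the endpoints: P = 0 gives Y = 482; P = 11 gives Y = 1670.

482 to 1670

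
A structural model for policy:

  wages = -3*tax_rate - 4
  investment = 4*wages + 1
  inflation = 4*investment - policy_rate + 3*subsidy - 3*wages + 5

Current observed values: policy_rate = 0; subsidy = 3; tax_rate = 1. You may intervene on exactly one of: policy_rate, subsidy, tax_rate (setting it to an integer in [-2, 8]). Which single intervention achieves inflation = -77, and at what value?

set policy_rate = 4

Intervening on policy_rate: with other inputs at their observed values, inflation = -policy_rate - 73. Solving for -77 gives policy_rate = 4, within [-2, 8].
Intervening on subsidy: inflation = 3*subsidy - 82. Reaching -77 requires subsidy = 5/3, not an integer.
Intervening on tax_rate: inflation = -39*tax_rate - 34. Reaching -77 requires tax_rate = 43/39, not an integer.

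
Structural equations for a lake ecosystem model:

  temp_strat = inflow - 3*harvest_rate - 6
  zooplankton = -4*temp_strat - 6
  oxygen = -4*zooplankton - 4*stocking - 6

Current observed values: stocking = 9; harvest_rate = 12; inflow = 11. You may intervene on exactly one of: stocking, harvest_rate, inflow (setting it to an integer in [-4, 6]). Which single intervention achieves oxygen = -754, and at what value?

set inflow = -4

Intervening on stocking: oxygen = -4*stocking - 478. Reaching -754 requires stocking = 69, outside [-4, 6].
Intervening on harvest_rate: oxygen = -48*harvest_rate + 62. Reaching -754 requires harvest_rate = 17, outside [-4, 6].
Intervening on inflow: with other inputs at their observed values, oxygen = 16*inflow - 690. Solving for -754 gives inflow = -4, within [-4, 6].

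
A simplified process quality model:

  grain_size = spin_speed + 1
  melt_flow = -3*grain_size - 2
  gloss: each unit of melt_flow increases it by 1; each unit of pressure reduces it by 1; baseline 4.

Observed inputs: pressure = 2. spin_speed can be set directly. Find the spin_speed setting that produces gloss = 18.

Substituting into the melt_flow equation gives melt_flow = -3*spin_speed - 5.
Substituting into the gloss equation gives gloss = -3*spin_speed - 3.
Solve -3*spin_speed - 3 = 18: spin_speed = (18 + 3) / -3 = -7.

spin_speed = -7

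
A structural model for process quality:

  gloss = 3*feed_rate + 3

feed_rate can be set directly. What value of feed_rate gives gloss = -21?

Solve 3*feed_rate + 3 = -21: feed_rate = (-21 - 3) / 3 = -8.

feed_rate = -8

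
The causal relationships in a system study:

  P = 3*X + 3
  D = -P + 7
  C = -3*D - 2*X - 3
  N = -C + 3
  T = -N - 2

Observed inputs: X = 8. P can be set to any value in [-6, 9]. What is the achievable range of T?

-63 to -18

Intervening on P fixes its value directly, overriding its dependence on X.
Substituting into the C equation gives C = 3*P - 40.
Substituting into the N equation gives N = -3*P + 43.
Substituting into the T equation gives T = 3*P - 45.
Linear in P, so extremes are at the endpoints: P = -6 gives T = -63; P = 9 gives T = -18.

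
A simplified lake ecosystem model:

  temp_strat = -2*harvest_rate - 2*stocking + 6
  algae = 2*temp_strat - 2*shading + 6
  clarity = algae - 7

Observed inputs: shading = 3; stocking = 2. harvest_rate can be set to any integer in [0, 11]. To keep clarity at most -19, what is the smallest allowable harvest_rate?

harvest_rate = 4

Substituting into the temp_strat equation gives temp_strat = -2*harvest_rate + 2.
algae becomes -4*harvest_rate + 4.
So clarity = -4*harvest_rate - 3.
Require -4*harvest_rate - 3 ≤ -19, so harvest_rate ≥ 4.
The smallest integer in [0, 11] satisfying this is 4.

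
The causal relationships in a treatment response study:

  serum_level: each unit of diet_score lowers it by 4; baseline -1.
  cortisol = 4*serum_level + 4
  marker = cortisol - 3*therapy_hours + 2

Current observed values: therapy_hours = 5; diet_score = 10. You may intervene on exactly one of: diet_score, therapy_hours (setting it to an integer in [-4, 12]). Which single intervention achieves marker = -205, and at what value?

set diet_score = 12

Intervening on diet_score: with other inputs at their observed values, marker = -16*diet_score - 13. Solving for -205 gives diet_score = 12, within [-4, 12].
Intervening on therapy_hours: marker = -3*therapy_hours - 158. Reaching -205 requires therapy_hours = 47/3, not an integer.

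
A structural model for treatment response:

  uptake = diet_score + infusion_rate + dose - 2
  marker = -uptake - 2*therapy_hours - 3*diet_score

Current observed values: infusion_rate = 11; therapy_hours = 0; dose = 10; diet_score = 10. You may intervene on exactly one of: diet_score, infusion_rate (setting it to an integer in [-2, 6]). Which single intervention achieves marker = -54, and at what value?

set infusion_rate = 6

Intervening on diet_score: marker = -4*diet_score - 19. Reaching -54 requires diet_score = 35/4, not an integer.
Intervening on infusion_rate: with other inputs at their observed values, marker = -infusion_rate - 48. Solving for -54 gives infusion_rate = 6, within [-2, 6].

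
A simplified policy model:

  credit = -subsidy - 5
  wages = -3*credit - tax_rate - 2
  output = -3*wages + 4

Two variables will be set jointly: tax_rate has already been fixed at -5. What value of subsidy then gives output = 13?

With tax_rate held at -5:
Substituting into the wages equation gives wages = 3*subsidy + 18.
So output = -9*subsidy - 50.
Solve -9*subsidy - 50 = 13: subsidy = (13 + 50) / -9 = -7.

subsidy = -7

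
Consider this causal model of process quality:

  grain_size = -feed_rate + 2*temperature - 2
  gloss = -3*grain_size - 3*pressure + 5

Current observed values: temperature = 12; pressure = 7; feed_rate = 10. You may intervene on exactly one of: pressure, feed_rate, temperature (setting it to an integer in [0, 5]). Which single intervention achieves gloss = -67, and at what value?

Intervening on pressure: gloss = -3*pressure - 31. Reaching -67 requires pressure = 12, outside [0, 5].
Intervening on feed_rate: with other inputs at their observed values, gloss = 3*feed_rate - 82. Solving for -67 gives feed_rate = 5, within [0, 5].
Intervening on temperature: gloss = -6*temperature + 20. Reaching -67 requires temperature = 29/2, not an integer.

set feed_rate = 5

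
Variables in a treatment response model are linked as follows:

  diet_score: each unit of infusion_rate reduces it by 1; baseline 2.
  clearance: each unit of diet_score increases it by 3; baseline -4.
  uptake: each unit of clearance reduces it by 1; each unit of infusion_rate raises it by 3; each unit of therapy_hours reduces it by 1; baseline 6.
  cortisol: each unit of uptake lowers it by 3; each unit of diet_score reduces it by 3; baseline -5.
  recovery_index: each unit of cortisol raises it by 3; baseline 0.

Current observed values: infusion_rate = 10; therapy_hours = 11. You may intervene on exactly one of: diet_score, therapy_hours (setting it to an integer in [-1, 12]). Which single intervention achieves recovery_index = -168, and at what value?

set diet_score = 6

Intervening on diet_score: with other inputs at their observed values, recovery_index = 18*diet_score - 276. Solving for -168 gives diet_score = 6, within [-1, 12].
Intervening on therapy_hours: recovery_index = 9*therapy_hours - 519. Reaching -168 requires therapy_hours = 39, outside [-1, 12].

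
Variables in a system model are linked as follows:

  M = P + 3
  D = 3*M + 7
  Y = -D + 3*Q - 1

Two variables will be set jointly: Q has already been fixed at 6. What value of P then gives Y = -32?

With Q held at 6:
Substituting into the D equation gives D = 3*P + 16.
So Y = -3*P + 1.
Solve -3*P + 1 = -32: P = (-32 - 1) / -3 = 11.

P = 11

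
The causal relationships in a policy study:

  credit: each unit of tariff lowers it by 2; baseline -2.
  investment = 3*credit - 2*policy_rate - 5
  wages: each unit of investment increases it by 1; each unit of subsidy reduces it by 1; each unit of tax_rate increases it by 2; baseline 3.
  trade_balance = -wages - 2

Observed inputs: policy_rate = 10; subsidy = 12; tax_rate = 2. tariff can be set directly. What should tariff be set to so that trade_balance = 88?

Substituting into the investment equation gives investment = -6*tariff - 31.
So wages = -6*tariff - 36.
Substituting into the trade_balance equation gives trade_balance = 6*tariff + 34.
Solve 6*tariff + 34 = 88: tariff = (88 - 34) / 6 = 9.

tariff = 9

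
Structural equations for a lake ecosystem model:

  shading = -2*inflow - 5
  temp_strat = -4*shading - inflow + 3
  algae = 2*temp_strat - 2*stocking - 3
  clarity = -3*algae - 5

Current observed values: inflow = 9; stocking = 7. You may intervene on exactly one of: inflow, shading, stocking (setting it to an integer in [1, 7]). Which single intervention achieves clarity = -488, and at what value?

Intervening on inflow: clarity = -42*inflow - 92. Reaching -488 requires inflow = 66/7, not an integer.
Intervening on shading: clarity = 24*shading + 82. Reaching -488 requires shading = -95/4, not an integer.
Intervening on stocking: with other inputs at their observed values, clarity = 6*stocking - 512. Solving for -488 gives stocking = 4, within [1, 7].

set stocking = 4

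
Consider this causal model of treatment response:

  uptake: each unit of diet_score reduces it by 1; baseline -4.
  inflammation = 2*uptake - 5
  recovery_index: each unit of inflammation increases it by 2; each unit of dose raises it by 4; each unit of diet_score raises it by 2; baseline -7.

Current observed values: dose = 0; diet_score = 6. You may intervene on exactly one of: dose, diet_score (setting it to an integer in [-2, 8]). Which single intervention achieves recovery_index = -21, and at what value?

Intervening on dose: with other inputs at their observed values, recovery_index = 4*dose - 45. Solving for -21 gives dose = 6, within [-2, 8].
Intervening on diet_score: recovery_index = -2*diet_score - 33. Reaching -21 requires diet_score = -6, outside [-2, 8].

set dose = 6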